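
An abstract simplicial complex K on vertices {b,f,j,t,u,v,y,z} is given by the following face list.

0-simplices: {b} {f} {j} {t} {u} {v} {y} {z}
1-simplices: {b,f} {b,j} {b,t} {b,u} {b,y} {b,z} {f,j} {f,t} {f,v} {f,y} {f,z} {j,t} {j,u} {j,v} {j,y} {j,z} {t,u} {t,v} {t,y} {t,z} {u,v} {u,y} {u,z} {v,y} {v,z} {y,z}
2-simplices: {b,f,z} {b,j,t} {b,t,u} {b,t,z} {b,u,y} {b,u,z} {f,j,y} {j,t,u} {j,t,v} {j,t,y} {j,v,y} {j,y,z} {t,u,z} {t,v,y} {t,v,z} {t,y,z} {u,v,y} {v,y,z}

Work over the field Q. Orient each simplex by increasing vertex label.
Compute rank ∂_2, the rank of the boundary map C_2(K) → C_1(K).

n_0=8 n_1=26 n_2=18  [Q]
∂1: piv[bf,bj,bt,bu,by,bz,fv] rk=7  ker:fj,ft,fy,fz,jt,ju,jv,jy,jz,tu,tv,ty,tz,uv,uy,uz,vy,vz,yz
∂2: piv[bfz,bjt,btu,btz,buy,buz,fjy,jtu,jtv,jty,jvy,jyz,tvz,tyz,uvy] rk=15  ker:tuz,tvy,vyz
rk∂_2=15

rank∂_2=15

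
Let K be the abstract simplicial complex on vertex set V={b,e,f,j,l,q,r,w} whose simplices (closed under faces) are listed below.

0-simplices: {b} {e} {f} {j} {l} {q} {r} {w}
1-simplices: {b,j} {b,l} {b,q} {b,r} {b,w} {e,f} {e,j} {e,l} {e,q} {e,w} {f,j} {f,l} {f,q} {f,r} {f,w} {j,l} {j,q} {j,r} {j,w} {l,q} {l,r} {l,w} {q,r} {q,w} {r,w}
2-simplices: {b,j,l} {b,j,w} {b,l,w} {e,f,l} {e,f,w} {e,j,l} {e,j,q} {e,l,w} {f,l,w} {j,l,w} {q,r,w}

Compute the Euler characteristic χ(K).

n_0=8 n_1=25 n_2=11
χ=+8−25+11=-6

χ(K)=-6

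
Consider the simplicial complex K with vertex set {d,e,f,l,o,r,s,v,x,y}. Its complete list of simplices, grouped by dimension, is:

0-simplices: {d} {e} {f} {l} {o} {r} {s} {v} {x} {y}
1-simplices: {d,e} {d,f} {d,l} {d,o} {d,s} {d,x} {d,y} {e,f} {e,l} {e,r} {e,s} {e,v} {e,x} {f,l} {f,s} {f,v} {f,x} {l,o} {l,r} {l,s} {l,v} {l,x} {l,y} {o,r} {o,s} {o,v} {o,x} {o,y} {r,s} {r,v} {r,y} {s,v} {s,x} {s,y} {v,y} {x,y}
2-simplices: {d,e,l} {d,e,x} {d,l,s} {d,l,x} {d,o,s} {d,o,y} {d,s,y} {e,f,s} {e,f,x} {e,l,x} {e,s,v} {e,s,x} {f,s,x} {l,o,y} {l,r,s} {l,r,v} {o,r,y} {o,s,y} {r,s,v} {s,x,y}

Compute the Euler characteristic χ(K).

χ(K)=-6

n_0=10 n_1=36 n_2=20
χ=+10−36+20=-6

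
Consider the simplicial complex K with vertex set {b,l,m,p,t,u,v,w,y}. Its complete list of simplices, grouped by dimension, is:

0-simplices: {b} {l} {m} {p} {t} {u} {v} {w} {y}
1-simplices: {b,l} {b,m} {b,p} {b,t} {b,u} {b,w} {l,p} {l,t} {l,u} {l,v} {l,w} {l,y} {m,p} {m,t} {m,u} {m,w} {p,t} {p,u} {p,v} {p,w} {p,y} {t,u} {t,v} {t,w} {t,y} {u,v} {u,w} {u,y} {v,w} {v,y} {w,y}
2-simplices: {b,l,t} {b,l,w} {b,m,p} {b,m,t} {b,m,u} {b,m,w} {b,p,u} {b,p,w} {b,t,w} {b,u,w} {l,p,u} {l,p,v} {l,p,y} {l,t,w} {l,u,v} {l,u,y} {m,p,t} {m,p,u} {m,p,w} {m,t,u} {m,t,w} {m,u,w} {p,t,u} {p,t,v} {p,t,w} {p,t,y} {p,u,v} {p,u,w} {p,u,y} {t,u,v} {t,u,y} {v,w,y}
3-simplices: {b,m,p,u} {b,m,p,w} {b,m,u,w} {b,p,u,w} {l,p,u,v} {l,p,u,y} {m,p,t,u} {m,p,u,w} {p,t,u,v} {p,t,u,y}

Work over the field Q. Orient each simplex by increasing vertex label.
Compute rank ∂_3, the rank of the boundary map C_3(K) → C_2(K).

n_0=9 n_1=31 n_2=32 n_3=10  [Q]
∂1: piv[bl,bm,bp,bt,bu,bw,lv,ly] rk=8  ker:lp,lt,lu,lw,mp,mt,mu,mw,pt,pu,pv,pw,py,tu,tv,tw,ty,uv,uw,uy,vw,vy,wy
∂2: piv[blt,blw,bmp,bmt,bmu,bmw,bpu,bpw,btw,buw,lpu,lpv,lpy,luv,luy,mpt,mtu,ptv,pty,vwy] rk=20  ker:ltw,mpu,mpw,mtw,muw,ptu,ptw,puv,puw,puy,tuv,tuy
∂3: piv[bmpu,bmpw,bmuw,bpuw,lpuv,lpuy,mptu,ptuv,ptuy] rk=9  ker:mpuw
rk∂_3=9

rank∂_3=9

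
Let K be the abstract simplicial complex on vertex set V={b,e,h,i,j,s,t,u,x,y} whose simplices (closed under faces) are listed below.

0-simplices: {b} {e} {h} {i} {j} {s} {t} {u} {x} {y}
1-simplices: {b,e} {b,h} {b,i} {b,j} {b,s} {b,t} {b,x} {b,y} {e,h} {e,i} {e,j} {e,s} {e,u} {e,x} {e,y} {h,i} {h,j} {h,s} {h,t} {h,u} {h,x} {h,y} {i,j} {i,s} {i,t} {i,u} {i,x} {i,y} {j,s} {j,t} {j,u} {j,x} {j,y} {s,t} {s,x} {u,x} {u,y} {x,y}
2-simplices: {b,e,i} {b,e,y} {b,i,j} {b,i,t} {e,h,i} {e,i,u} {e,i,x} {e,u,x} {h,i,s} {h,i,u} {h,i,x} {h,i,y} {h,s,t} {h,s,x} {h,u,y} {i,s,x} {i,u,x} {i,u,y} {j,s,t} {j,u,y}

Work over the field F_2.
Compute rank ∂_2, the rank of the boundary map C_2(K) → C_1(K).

n_0=10 n_1=38 n_2=20  [Z2]
∂1: piv[be,bh,bi,bj,bs,bt,bx,by,eu] rk=9  ker:eh,ei,ej,es,ex,ey,hi,hj,hs,ht,hu,hx,hy,ij,is,it,iu,ix,iy,js,jt,ju,jx,jy,st,sx,ux,uy,xy
∂2: piv[bei,bey,bij,bit,ehi,eiu,eix,eux,his,hiu,hix,hiy,hst,hsx,huy,jst,juy] rk=17  ker:isx,iux,iuy
rk∂_2=17

rank∂_2=17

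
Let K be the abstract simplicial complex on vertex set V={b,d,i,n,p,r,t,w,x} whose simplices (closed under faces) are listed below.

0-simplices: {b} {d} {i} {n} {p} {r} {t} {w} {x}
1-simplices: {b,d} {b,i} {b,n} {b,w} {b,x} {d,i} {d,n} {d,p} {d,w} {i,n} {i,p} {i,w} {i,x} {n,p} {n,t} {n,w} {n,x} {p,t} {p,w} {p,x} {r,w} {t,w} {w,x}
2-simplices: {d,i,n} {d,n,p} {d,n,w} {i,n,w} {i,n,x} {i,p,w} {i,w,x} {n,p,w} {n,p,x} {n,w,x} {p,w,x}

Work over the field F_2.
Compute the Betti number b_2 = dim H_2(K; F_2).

b_2=2

n_0=9 n_1=23 n_2=11  [Z2]
∂1: piv[bd,bi,bn,bw,bx,dp,nt,rw] rk=8  ker:di,dn,dw,in,ip,iw,ix,np,nw,nx,pt,pw,px,tw,wx
∂2: piv[din,dnp,dnw,inw,inx,ipw,iwx,npw,npx] rk=9  ker:nwx,pwx
b_2=(11−9)−0=2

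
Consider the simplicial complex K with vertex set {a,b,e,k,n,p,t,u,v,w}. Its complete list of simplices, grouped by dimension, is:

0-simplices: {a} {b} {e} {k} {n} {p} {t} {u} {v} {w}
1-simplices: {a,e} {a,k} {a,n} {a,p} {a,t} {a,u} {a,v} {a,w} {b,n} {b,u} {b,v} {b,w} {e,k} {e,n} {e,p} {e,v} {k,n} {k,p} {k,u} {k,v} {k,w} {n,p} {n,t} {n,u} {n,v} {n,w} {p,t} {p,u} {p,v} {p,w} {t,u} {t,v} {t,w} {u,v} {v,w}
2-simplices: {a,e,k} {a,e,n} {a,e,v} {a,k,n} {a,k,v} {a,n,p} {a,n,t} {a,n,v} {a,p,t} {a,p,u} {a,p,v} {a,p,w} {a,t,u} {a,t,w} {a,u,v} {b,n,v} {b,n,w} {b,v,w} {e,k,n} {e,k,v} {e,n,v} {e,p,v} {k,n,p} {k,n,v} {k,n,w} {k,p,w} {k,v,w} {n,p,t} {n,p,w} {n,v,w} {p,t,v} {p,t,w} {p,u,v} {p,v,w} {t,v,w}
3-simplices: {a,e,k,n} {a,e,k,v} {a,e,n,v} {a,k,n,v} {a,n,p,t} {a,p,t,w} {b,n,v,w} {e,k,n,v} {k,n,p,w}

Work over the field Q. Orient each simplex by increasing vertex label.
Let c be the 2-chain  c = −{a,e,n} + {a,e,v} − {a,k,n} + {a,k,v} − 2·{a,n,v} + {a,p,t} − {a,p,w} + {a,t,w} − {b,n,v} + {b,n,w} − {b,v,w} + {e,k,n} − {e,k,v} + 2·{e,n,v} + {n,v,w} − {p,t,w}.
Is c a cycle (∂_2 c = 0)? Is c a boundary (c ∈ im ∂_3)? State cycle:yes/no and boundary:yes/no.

cycle:yes boundary:yes

n_0=10 n_1=35 n_2=35 n_3=9  [Q]
∂1: piv[ae,ak,an,ap,at,au,av,aw,bn] rk=9  ker:bu,bv,bw,ek,en,ep,ev,kn,kp,ku,kv,kw,np,nt,nu,nv,nw,pt,pu,pv,pw,tu,tv,tw,uv,vw
∂2: piv[aek,aen,aev,akn,akv,anp,ant,anv,apt,apu,apv,apw,atu,atw,auv,bnv,bnw,bvw,epv,knp,knw,kpw,ptv] rk=23  ker:ekn,ekv,env,knv,kvw,npt,npw,nvw,ptw,puv,pvw,tvw
∂3: piv[aekn,aekv,aenv,aknv,anpt,aptw,bnvw,knpw] rk=8  ker:eknv
∂2c = 0
c vs im∂3: reduces to 0 ⇒ boundary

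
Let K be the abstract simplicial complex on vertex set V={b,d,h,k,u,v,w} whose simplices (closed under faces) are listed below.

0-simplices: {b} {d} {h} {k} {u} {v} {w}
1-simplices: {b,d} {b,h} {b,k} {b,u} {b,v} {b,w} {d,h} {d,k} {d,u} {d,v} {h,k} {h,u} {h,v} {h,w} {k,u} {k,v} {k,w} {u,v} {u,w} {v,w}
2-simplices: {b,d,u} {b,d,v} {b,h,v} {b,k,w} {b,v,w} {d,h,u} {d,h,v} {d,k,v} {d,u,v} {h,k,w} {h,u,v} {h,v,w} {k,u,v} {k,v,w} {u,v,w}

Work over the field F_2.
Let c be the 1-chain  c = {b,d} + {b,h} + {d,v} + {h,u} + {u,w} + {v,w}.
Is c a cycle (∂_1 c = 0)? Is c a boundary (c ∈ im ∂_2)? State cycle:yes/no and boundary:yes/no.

cycle:yes boundary:yes

n_0=7 n_1=20 n_2=15  [Z2]
∂1: piv[bd,bh,bk,bu,bv,bw] rk=6  ker:dh,dk,du,dv,hk,hu,hv,hw,ku,kv,kw,uv,uw,vw
∂2: piv[bdu,bdv,bhv,bkw,bvw,dhu,dhv,dkv,duv,hkw,hvw,kuv,kvw,uvw] rk=14  ker:huv
∂1c = 0
c vs im∂2: reduces to 0 ⇒ boundary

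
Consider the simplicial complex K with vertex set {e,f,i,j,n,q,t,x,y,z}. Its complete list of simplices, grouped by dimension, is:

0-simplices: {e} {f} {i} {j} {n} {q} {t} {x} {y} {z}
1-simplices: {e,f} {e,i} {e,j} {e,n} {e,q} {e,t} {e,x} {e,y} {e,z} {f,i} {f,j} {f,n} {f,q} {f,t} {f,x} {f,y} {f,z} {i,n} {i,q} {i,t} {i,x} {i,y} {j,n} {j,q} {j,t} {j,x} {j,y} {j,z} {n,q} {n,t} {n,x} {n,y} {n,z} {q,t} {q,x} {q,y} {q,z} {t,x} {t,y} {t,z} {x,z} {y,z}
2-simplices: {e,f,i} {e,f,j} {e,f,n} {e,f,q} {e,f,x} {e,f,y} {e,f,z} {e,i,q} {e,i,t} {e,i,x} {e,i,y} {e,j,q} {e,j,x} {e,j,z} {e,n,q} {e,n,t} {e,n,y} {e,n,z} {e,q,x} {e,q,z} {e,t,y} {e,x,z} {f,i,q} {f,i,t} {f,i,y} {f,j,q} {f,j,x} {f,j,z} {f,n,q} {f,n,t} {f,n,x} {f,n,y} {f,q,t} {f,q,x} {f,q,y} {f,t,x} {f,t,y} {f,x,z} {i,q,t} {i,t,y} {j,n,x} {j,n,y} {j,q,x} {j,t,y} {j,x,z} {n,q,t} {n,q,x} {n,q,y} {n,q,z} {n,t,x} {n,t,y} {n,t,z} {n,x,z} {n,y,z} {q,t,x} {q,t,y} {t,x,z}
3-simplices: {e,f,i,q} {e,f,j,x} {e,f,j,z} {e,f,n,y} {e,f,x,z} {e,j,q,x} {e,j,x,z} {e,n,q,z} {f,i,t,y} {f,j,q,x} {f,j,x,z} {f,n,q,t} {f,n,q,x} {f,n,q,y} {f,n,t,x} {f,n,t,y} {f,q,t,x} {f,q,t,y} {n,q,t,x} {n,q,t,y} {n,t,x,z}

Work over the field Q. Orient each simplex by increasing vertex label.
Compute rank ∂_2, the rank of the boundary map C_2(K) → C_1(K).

rank∂_2=32

n_0=10 n_1=42 n_2=57 n_3=21  [Q]
∂1: piv[ef,ei,ej,en,eq,et,ex,ey,ez] rk=9  ker:fi,fj,fn,fq,ft,fx,fy,fz,in,iq,it,ix,iy,jn,jq,jt,jx,jy,jz,nq,nt,nx,ny,nz,qt,qx,qy,qz,tx,ty,tz,xz,yz
∂2: piv[efi,efj,efn,efq,efx,efy,efz,eiq,eit,eix,eiy,ejq,ejx,ejz,enq,ent,eny,enz,eqx,eqz,ety,exz,fit,fnx,fqt,fqy,ftx,jnx,jny,jty,ntz,nyz] rk=32  ker:fiq,fiy,fjq,fjx,fjz,fnq,fnt,fny,fqx,fty,fxz,iqt,ity,jqx,jxz,nqt,nqx,nqy,nqz,ntx,nty,nxz,qtx,qty,txz
∂3: piv[efiq,efjx,efjz,efny,efxz,ejqx,ejxz,enqz,fity,fjqx,fnqt,fnqx,fnqy,fntx,fnty,fqtx,fqty,ntxz] rk=18  ker:fjxz,nqtx,nqty
rk∂_2=32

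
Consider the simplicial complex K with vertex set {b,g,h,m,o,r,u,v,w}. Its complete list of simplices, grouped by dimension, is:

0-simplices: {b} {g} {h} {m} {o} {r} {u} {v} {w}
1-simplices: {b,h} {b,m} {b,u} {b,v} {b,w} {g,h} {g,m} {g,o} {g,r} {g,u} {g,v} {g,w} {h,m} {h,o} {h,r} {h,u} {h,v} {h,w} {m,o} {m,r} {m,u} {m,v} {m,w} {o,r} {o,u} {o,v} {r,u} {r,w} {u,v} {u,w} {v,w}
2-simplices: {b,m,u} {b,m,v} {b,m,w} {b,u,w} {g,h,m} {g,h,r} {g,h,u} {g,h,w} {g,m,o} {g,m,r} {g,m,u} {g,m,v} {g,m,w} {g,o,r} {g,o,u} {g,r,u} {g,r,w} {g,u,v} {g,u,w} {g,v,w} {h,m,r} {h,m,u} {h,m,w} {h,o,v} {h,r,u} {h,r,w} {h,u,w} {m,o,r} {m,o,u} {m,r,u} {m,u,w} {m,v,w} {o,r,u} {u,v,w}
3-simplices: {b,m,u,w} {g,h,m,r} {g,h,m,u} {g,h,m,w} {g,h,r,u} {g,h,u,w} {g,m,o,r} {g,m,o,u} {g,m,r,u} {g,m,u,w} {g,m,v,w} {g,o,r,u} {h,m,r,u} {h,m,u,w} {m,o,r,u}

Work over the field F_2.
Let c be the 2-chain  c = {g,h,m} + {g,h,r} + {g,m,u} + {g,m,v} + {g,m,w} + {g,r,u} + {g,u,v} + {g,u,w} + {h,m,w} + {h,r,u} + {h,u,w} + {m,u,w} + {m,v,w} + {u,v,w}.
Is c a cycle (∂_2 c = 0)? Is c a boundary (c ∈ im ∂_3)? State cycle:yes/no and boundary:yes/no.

cycle:yes boundary:no

n_0=9 n_1=31 n_2=34 n_3=15  [Z2]
∂1: piv[bh,bm,bu,bv,bw,gh,go,gr] rk=8  ker:gm,gu,gv,gw,hm,ho,hr,hu,hv,hw,mo,mr,mu,mv,mw,or,ou,ov,ru,rw,uv,uw,vw
∂2: piv[bmu,bmv,bmw,buw,ghm,ghr,ghu,ghw,gmo,gmr,gmu,gmv,gmw,gor,gou,gru,grw,guv,gvw,hov] rk=20  ker:guw,hmr,hmu,hmw,hru,hrw,huw,mor,mou,mru,muw,mvw,oru,uvw
∂3: piv[bmuw,ghmr,ghmu,ghmw,ghru,ghuw,gmor,gmou,gmru,gmuw,gmvw,goru] rk=12  ker:hmru,hmuw,moru
∂2c = 0
c vs im∂3: residual ≠ 0 ⇒ not boundary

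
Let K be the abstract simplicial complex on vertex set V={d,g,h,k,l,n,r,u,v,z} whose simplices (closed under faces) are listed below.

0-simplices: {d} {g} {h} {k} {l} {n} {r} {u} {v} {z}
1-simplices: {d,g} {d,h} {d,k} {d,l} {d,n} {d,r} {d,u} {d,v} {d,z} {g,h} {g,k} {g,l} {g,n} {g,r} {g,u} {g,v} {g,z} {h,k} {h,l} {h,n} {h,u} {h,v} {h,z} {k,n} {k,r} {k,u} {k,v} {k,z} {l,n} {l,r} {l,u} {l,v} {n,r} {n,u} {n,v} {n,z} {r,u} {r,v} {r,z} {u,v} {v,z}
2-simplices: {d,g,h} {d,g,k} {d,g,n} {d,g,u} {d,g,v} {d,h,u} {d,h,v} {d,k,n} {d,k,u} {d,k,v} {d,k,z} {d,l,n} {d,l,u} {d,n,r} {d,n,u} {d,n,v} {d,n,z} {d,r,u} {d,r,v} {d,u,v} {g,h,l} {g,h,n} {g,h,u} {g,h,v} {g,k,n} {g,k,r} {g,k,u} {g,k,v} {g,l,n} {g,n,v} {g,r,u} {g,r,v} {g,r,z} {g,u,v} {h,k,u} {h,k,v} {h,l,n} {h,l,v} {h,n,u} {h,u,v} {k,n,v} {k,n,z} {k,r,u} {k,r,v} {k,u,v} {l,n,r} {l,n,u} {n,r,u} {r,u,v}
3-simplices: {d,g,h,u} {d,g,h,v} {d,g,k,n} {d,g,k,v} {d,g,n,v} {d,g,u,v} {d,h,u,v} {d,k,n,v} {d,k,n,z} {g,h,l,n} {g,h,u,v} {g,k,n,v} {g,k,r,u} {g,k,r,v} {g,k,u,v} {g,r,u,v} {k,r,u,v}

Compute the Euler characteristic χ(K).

n_0=10 n_1=41 n_2=49 n_3=17
χ=+10−41+49−17=1

χ(K)=1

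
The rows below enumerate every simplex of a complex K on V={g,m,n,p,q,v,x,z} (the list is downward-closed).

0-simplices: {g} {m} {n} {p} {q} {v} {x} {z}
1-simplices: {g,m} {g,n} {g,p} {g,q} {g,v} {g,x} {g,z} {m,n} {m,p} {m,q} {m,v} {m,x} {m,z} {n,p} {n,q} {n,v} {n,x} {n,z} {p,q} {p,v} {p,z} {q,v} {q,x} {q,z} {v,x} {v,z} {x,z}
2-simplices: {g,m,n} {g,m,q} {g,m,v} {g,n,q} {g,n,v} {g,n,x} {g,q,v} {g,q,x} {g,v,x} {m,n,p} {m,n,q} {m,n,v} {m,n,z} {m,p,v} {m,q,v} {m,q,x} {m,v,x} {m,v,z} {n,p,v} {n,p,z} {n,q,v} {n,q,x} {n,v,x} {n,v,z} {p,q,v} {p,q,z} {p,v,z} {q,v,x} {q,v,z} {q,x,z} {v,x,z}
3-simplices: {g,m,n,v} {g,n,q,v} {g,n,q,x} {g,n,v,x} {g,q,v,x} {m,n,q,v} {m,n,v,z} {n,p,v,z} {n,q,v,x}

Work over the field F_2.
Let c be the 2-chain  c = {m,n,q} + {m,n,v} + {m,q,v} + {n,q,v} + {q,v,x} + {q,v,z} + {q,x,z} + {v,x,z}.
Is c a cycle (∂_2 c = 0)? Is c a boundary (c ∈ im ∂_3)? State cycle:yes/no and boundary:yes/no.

cycle:yes boundary:no

n_0=8 n_1=27 n_2=31 n_3=9  [Z2]
∂1: piv[gm,gn,gp,gq,gv,gx,gz] rk=7  ker:mn,mp,mq,mv,mx,mz,np,nq,nv,nx,nz,pq,pv,pz,qv,qx,qz,vx,vz,xz
∂2: piv[gmn,gmq,gmv,gnq,gnv,gnx,gqv,gqx,gvx,mnp,mnz,mpv,mqx,mvz,npz,pqv,pqz,qxz] rk=18  ker:mnq,mnv,mqv,mvx,npv,nqv,nqx,nvx,nvz,pvz,qvx,qvz,vxz
∂3: piv[gmnv,gnqv,gnqx,gnvx,gqvx,mnqv,mnvz,npvz] rk=8  ker:nqvx
∂2c = 0
c vs im∂3: residual ≠ 0 ⇒ not boundary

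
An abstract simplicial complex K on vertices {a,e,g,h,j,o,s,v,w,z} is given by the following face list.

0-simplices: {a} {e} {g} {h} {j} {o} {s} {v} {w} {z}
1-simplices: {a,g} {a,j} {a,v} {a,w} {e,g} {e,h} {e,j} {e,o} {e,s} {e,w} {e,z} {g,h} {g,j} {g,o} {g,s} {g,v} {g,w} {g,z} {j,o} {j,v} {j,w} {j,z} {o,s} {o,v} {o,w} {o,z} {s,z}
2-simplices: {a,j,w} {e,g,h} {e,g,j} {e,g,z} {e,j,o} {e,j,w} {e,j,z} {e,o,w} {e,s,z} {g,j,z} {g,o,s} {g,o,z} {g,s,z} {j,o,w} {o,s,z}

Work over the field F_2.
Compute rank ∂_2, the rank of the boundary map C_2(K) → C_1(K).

n_0=10 n_1=27 n_2=15  [Z2]
∂1: piv[ag,aj,av,aw,eg,eh,eo,es,ez] rk=9  ker:ej,ew,gh,gj,go,gs,gv,gw,gz,jo,jv,jw,jz,os,ov,ow,oz,sz
∂2: piv[ajw,egh,egj,egz,ejo,ejw,ejz,eow,esz,gos,goz,gsz] rk=12  ker:gjz,jow,osz
rk∂_2=12

rank∂_2=12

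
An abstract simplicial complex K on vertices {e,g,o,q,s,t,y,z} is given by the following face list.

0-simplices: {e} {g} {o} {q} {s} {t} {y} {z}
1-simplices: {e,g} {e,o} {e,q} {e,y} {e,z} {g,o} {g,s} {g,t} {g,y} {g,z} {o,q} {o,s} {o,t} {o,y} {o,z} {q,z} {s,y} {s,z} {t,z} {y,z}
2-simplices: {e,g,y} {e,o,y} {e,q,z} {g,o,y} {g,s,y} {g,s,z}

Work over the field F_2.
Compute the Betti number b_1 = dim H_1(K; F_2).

b_1=7

n_0=8 n_1=20 n_2=6  [Z2]
∂1: piv[eg,eo,eq,ey,ez,gs,gt] rk=7  ker:go,gy,gz,oq,os,ot,oy,oz,qz,sy,sz,tz,yz
∂2: piv[egy,eoy,eqz,goy,gsy,gsz] rk=6
b_1=(20−7)−6=7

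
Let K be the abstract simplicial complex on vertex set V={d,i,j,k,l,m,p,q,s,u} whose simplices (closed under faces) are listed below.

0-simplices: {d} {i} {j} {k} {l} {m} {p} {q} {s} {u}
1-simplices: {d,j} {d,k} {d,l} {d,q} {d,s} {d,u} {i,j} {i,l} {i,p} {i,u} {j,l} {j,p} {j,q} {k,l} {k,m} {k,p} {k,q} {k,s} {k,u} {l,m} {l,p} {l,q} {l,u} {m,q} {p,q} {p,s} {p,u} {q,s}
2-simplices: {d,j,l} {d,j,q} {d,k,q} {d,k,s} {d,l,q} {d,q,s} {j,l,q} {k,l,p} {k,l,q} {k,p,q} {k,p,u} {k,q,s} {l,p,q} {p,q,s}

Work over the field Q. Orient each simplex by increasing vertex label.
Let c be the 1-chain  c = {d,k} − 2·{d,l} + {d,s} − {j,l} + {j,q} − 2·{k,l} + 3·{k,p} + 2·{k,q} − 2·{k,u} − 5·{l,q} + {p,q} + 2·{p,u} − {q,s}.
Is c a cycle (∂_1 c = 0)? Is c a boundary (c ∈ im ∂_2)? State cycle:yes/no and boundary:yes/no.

cycle:yes boundary:yes

n_0=10 n_1=28 n_2=14  [Q]
∂1: piv[dj,dk,dl,dq,ds,du,ij,ip,km] rk=9  ker:il,iu,jl,jp,jq,kl,kp,kq,ks,ku,lm,lp,lq,lu,mq,pq,ps,pu,qs
∂2: piv[djl,djq,dkq,dks,dlq,dqs,klp,klq,kpq,kpu,pqs] rk=11  ker:jlq,kqs,lpq
∂1c = 0
c vs im∂2: reduces to 0 ⇒ boundary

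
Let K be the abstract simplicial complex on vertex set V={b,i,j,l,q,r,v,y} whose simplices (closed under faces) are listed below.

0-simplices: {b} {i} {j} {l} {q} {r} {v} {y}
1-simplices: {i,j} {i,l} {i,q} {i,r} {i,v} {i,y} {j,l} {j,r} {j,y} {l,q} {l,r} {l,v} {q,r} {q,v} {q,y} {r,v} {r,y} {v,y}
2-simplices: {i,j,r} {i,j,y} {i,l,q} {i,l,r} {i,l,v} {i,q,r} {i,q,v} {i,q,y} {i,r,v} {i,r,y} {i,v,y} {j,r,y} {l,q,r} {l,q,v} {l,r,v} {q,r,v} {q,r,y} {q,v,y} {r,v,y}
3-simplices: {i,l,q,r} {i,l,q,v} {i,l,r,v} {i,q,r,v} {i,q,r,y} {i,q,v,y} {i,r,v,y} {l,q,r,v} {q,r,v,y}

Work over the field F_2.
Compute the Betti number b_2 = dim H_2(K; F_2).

b_2=1

n_0=8 n_1=18 n_2=19 n_3=9  [Z2]
∂1: piv[ij,il,iq,ir,iv,iy] rk=6  ker:jl,jr,jy,lq,lr,lv,qr,qv,qy,rv,ry,vy
∂2: piv[ijr,ijy,ilq,ilr,ilv,iqr,iqv,iqy,irv,iry,ivy] rk=11  ker:jry,lqr,lqv,lrv,qrv,qry,qvy,rvy
∂3: piv[ilqr,ilqv,ilrv,iqrv,iqry,iqvy,irvy] rk=7  ker:lqrv,qrvy
b_2=(19−11)−7=1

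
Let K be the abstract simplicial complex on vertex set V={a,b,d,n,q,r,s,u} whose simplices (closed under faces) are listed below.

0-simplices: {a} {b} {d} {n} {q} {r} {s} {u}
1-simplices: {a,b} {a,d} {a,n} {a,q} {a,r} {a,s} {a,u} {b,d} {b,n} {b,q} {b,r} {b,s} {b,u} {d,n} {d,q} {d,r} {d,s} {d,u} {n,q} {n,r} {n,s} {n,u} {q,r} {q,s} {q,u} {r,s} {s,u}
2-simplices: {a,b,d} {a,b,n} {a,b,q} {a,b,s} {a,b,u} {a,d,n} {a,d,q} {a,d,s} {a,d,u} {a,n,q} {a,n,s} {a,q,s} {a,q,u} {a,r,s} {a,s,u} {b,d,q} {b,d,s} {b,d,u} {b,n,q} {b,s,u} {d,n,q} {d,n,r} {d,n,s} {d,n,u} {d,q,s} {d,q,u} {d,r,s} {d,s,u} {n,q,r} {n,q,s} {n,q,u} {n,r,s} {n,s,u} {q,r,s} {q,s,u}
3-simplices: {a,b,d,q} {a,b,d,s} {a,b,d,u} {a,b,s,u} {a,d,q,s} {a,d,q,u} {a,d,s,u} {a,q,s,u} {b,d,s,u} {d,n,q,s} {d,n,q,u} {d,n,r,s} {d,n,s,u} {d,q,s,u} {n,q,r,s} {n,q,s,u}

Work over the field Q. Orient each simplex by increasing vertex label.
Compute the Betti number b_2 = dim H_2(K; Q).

b_2=3

n_0=8 n_1=27 n_2=35 n_3=16  [Q]
∂1: piv[ab,ad,an,aq,ar,as,au] rk=7  ker:bd,bn,bq,br,bs,bu,dn,dq,dr,ds,du,nq,nr,ns,nu,qr,qs,qu,rs,su
∂2: piv[abd,abn,abq,abs,abu,adn,adq,ads,adu,anq,ans,aqs,aqu,ars,asu,dnr,dnu,drs,nqr] rk=19  ker:bdq,bds,bdu,bnq,bsu,dnq,dns,dqs,dqu,dsu,nqs,nqu,nrs,nsu,qrs,qsu
∂3: piv[abdq,abds,abdu,absu,adqs,adqu,adsu,aqsu,dnqs,dnqu,dnrs,dnsu,nqrs] rk=13  ker:bdsu,dqsu,nqsu
b_2=(35−19)−13=3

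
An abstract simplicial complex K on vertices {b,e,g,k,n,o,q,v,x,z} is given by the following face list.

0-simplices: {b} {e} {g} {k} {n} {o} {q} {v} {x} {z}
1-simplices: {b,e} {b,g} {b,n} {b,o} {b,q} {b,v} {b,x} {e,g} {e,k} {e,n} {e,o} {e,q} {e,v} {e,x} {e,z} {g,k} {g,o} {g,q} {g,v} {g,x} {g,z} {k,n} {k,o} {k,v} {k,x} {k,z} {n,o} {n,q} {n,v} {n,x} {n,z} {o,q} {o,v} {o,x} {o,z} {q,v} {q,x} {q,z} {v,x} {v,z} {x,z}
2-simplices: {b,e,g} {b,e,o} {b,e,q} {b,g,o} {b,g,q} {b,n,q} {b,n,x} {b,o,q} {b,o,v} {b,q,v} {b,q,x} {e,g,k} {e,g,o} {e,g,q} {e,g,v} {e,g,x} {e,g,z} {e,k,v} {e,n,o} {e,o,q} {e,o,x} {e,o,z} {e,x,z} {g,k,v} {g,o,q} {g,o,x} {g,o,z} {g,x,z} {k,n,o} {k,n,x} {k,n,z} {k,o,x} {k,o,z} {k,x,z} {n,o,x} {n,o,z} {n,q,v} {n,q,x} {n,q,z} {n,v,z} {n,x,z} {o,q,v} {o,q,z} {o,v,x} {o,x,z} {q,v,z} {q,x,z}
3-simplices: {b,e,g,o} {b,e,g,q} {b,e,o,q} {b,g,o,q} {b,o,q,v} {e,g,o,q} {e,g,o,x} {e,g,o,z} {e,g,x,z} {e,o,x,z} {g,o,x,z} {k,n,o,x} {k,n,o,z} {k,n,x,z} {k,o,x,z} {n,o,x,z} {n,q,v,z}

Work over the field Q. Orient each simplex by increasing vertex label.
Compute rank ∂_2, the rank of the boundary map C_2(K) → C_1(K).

n_0=10 n_1=41 n_2=47 n_3=17  [Q]
∂1: piv[be,bg,bn,bo,bq,bv,bx,ek,ez] rk=9  ker:eg,en,eo,eq,ev,ex,gk,go,gq,gv,gx,gz,kn,ko,kv,kx,kz,no,nq,nv,nx,nz,oq,ov,ox,oz,qv,qx,qz,vx,vz,xz
∂2: piv[beg,beo,beq,bgo,bgq,bnq,bnx,boq,bov,bqv,bqx,egk,egv,egx,egz,ekv,eno,eox,eoz,exz,kno,knx,knz,kox,koz,nqv,nqz,nvz,oqz,ovx] rk=30  ker:ego,egq,eoq,gkv,goq,gox,goz,gxz,kxz,nox,noz,nqx,nxz,oqv,oxz,qvz,qxz
∂3: piv[bego,begq,beoq,bgoq,boqv,egox,egoz,egxz,eoxz,knox,knoz,knxz,koxz,nqvz] rk=14  ker:egoq,goxz,noxz
rk∂_2=30

rank∂_2=30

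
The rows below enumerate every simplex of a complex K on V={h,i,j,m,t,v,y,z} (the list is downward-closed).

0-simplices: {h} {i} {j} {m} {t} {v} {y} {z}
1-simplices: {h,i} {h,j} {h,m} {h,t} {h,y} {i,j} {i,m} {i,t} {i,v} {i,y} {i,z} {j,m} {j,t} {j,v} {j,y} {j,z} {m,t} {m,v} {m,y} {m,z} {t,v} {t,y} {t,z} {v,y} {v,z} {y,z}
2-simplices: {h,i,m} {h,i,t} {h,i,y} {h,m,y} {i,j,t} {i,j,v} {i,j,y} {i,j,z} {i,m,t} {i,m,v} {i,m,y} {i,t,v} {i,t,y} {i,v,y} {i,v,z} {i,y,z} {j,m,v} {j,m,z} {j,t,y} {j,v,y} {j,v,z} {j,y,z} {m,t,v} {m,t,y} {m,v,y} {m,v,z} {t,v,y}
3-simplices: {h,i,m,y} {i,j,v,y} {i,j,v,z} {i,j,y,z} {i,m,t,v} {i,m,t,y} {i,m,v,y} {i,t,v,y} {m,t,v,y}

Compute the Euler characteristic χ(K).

n_0=8 n_1=26 n_2=27 n_3=9
χ=+8−26+27−9=0

χ(K)=0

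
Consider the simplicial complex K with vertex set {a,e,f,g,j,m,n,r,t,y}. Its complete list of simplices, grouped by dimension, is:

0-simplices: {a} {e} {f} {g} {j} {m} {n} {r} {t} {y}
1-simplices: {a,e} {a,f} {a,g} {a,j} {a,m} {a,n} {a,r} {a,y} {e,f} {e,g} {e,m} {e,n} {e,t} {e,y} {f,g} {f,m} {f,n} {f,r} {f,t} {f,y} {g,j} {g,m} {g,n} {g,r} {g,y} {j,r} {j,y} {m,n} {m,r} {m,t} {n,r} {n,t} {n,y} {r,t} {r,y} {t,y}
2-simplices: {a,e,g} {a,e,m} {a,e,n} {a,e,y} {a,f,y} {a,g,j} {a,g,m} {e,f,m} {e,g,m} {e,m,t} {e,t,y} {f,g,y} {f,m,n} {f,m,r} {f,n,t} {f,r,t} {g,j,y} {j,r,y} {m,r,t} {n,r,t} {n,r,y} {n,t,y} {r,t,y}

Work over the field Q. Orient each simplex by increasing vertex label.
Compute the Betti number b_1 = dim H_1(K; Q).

b_1=6

n_0=10 n_1=36 n_2=23  [Q]
∂1: piv[ae,af,ag,aj,am,an,ar,ay,et] rk=9  ker:ef,eg,em,en,ey,fg,fm,fn,fr,ft,fy,gj,gm,gn,gr,gy,jr,jy,mn,mr,mt,nr,nt,ny,rt,ry,ty
∂2: piv[aeg,aem,aen,aey,afy,agj,agm,efm,emt,ety,fgy,fmn,fmr,fnt,frt,gjy,jry,mrt,nrt,nry,nty] rk=21  ker:egm,rty
b_1=(36−9)−21=6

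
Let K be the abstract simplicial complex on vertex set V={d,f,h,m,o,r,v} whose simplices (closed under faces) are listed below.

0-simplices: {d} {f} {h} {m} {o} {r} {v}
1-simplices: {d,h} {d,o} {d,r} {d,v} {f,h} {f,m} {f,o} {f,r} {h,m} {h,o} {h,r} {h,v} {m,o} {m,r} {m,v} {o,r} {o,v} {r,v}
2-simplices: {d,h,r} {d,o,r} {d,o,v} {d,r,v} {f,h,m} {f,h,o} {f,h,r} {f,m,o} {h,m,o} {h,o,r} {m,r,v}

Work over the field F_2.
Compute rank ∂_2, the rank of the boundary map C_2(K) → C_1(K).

rank∂_2=10

n_0=7 n_1=18 n_2=11  [Z2]
∂1: piv[dh,do,dr,dv,fh,fm] rk=6  ker:fo,fr,hm,ho,hr,hv,mo,mr,mv,or,ov,rv
∂2: piv[dhr,dor,dov,drv,fhm,fho,fhr,fmo,hor,mrv] rk=10  ker:hmo
rk∂_2=10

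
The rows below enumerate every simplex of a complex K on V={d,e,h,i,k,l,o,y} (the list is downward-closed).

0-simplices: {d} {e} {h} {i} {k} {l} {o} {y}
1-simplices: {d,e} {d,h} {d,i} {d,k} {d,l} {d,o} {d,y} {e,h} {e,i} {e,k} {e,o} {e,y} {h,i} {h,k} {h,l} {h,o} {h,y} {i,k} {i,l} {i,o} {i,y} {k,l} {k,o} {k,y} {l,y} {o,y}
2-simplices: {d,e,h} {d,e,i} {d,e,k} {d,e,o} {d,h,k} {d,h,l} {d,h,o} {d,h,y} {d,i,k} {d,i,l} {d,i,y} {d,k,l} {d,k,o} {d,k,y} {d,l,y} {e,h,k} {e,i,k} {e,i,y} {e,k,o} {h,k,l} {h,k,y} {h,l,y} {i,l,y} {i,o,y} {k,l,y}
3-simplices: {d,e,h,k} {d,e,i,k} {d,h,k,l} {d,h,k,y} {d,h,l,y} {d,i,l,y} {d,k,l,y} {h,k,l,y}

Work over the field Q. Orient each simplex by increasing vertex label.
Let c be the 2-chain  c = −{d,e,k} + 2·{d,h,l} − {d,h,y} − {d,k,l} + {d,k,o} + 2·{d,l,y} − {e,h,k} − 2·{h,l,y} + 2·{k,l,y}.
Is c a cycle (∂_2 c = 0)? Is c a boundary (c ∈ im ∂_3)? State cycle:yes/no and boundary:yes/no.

cycle:no boundary:no

n_0=8 n_1=26 n_2=25 n_3=8  [Q]
∂1: piv[de,dh,di,dk,dl,do,dy] rk=7  ker:eh,ei,ek,eo,ey,hi,hk,hl,ho,hy,ik,il,io,iy,kl,ko,ky,ly,oy
∂2: piv[deh,dei,dek,deo,dhk,dhl,dho,dhy,dik,dil,diy,dkl,dko,dky,dly,eiy,ioy] rk=17  ker:ehk,eik,eko,hkl,hky,hly,ily,kly
∂3: piv[dehk,deik,dhkl,dhky,dhly,dily,dkly] rk=7  ker:hkly
∂2c = −{d,e} + {d,h} + {d,k} + {d,l} − {d,o} − {d,y} − {e,h} − {h,k} + {h,y} + {k,l} + {k,o} − 2·{k,y} + 2·{l,y}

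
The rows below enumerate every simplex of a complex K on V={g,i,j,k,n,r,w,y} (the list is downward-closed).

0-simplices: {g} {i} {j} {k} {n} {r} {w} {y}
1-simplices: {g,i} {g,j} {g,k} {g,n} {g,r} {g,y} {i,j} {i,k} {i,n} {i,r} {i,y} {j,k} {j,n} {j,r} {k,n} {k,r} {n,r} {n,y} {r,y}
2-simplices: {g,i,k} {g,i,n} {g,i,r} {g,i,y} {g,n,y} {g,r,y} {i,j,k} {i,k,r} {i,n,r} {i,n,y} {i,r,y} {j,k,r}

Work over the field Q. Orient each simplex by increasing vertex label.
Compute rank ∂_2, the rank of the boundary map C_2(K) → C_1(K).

rank∂_2=10

n_0=8 n_1=19 n_2=12  [Q]
∂1: piv[gi,gj,gk,gn,gr,gy] rk=6  ker:ij,ik,in,ir,iy,jk,jn,jr,kn,kr,nr,ny,ry
∂2: piv[gik,gin,gir,giy,gny,gry,ijk,ikr,inr,jkr] rk=10  ker:iny,iry
rk∂_2=10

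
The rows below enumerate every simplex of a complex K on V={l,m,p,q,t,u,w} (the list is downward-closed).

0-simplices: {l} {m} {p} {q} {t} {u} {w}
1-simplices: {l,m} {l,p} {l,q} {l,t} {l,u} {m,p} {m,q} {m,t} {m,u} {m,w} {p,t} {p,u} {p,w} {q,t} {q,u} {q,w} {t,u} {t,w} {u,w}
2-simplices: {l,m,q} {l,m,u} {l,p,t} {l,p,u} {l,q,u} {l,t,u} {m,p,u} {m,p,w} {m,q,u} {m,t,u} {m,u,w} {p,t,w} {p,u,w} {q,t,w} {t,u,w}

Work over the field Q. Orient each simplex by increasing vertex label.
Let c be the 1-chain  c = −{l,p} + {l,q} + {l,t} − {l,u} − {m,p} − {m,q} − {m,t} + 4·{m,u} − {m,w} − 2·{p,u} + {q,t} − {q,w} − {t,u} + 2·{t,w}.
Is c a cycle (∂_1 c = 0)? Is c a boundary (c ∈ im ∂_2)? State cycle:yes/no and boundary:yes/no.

cycle:yes boundary:yes

n_0=7 n_1=19 n_2=15  [Q]
∂1: piv[lm,lp,lq,lt,lu,mw] rk=6  ker:mp,mq,mt,mu,pt,pu,pw,qt,qu,qw,tu,tw,uw
∂2: piv[lmq,lmu,lpt,lpu,lqu,ltu,mpu,mpw,mtu,muw,ptw,qtw] rk=12  ker:mqu,puw,tuw
∂1c = 0
c vs im∂2: reduces to 0 ⇒ boundary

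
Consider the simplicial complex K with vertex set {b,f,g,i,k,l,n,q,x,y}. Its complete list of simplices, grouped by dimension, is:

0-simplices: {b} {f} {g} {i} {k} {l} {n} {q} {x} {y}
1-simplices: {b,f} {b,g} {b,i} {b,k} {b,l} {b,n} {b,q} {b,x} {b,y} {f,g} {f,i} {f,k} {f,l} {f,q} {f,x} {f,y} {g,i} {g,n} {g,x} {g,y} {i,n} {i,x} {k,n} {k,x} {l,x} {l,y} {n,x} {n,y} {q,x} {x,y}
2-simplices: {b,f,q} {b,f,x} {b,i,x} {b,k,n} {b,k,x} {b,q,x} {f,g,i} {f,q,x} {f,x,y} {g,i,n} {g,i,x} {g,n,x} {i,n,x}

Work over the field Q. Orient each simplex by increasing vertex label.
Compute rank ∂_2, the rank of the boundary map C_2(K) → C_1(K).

n_0=10 n_1=30 n_2=13  [Q]
∂1: piv[bf,bg,bi,bk,bl,bn,bq,bx,by] rk=9  ker:fg,fi,fk,fl,fq,fx,fy,gi,gn,gx,gy,in,ix,kn,kx,lx,ly,nx,ny,qx,xy
∂2: piv[bfq,bfx,bix,bkn,bkx,bqx,fgi,fxy,gin,gix,gnx] rk=11  ker:fqx,inx
rk∂_2=11

rank∂_2=11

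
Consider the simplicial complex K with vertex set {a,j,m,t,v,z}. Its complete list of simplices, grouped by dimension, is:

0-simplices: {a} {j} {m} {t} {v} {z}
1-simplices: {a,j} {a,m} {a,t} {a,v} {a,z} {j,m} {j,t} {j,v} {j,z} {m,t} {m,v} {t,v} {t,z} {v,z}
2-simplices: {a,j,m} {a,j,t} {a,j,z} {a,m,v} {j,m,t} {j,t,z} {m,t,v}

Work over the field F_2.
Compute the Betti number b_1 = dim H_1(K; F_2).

n_0=6 n_1=14 n_2=7  [Z2]
∂1: piv[aj,am,at,av,az] rk=5  ker:jm,jt,jv,jz,mt,mv,tv,tz,vz
∂2: piv[ajm,ajt,ajz,amv,jmt,jtz,mtv] rk=7
b_1=(14−5)−7=2

b_1=2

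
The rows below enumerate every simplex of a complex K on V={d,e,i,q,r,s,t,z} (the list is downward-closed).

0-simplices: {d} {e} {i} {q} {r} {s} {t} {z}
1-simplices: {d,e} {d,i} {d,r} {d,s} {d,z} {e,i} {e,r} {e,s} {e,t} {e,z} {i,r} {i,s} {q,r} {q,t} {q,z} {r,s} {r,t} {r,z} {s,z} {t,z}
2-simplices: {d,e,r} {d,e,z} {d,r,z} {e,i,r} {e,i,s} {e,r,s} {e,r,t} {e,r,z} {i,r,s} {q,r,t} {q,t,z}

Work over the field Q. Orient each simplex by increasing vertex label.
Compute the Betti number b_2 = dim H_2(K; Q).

n_0=8 n_1=20 n_2=11  [Q]
∂1: piv[de,di,dr,ds,dz,et,qr] rk=7  ker:ei,er,es,ez,ir,is,qt,qz,rs,rt,rz,sz,tz
∂2: piv[der,dez,drz,eir,eis,ers,ert,qrt,qtz] rk=9  ker:erz,irs
b_2=(11−9)−0=2

b_2=2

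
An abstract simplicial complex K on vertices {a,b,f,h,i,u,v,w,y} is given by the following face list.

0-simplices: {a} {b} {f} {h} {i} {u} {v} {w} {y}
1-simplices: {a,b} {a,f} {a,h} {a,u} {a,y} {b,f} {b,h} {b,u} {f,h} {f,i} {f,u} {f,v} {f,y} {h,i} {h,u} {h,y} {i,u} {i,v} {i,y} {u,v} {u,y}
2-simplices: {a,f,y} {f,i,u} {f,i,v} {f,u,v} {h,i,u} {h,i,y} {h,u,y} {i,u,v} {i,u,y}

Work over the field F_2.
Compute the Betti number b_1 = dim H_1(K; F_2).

b_1=7

n_0=9 n_1=21 n_2=9  [Z2]
∂1: piv[ab,af,ah,au,ay,fi,fv] rk=7  ker:bf,bh,bu,fh,fu,fy,hi,hu,hy,iu,iv,iy,uv,uy
∂2: piv[afy,fiu,fiv,fuv,hiu,hiy,huy] rk=7  ker:iuv,iuy
b_1=(21−7)−7=7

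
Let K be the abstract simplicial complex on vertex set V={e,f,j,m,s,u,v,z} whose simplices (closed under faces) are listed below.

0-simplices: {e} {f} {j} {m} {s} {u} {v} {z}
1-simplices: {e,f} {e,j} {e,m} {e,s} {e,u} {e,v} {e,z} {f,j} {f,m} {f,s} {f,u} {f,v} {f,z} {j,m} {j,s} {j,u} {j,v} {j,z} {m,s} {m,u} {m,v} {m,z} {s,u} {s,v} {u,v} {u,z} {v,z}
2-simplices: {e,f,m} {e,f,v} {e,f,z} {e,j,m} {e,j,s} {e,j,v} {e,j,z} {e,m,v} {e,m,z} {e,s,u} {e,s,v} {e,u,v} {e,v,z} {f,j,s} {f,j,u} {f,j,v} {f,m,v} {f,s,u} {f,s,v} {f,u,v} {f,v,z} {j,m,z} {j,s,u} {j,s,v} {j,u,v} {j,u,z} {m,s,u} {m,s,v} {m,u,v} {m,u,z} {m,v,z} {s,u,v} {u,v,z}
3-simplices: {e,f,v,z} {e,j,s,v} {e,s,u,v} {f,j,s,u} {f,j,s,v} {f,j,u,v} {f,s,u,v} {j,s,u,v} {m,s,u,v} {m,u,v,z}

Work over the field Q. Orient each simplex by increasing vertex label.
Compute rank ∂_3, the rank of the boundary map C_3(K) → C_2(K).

rank∂_3=9

n_0=8 n_1=27 n_2=33 n_3=10  [Q]
∂1: piv[ef,ej,em,es,eu,ev,ez] rk=7  ker:fj,fm,fs,fu,fv,fz,jm,js,ju,jv,jz,ms,mu,mv,mz,su,sv,uv,uz,vz
∂2: piv[efm,efv,efz,ejm,ejs,ejv,ejz,emv,emz,esu,esv,euv,evz,fjs,fju,fjv,fsu,juz,msu,msv] rk=20  ker:fmv,fsv,fuv,fvz,jmz,jsu,jsv,juv,muv,muz,mvz,suv,uvz
∂3: piv[efvz,ejsv,esuv,fjsu,fjsv,fjuv,fsuv,msuv,muvz] rk=9  ker:jsuv
rk∂_3=9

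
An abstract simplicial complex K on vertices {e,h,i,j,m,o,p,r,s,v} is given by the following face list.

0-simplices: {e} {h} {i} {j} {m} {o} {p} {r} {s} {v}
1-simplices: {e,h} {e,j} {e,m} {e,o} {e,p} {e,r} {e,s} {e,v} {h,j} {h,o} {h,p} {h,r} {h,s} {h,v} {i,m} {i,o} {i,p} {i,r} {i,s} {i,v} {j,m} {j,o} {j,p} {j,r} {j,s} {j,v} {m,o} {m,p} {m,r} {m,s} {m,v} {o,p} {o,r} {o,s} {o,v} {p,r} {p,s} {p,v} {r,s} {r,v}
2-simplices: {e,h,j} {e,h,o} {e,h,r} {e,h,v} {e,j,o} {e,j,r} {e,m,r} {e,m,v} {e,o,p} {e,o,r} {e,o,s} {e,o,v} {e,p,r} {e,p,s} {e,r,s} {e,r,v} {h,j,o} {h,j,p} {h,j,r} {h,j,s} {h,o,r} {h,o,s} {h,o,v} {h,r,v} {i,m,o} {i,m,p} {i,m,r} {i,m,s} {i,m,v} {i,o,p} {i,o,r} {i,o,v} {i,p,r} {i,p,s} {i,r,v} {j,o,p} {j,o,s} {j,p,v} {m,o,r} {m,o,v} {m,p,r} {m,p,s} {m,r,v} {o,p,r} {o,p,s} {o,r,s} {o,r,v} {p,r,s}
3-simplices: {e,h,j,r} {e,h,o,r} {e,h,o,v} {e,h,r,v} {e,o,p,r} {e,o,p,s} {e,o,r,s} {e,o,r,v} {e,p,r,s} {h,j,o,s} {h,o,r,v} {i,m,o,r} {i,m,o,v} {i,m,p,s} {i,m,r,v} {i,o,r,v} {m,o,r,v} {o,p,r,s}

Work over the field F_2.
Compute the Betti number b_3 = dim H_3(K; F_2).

n_0=10 n_1=40 n_2=48 n_3=18  [Z2]
∂1: piv[eh,ej,em,eo,ep,er,es,ev,im] rk=9  ker:hj,ho,hp,hr,hs,hv,io,ip,ir,is,iv,jm,jo,jp,jr,js,jv,mo,mp,mr,ms,mv,op,or,os,ov,pr,ps,pv,rs,rv
∂2: piv[ehj,eho,ehr,ehv,ejo,ejr,emr,emv,eop,eor,eos,eov,epr,eps,ers,erv,hjp,hjs,hos,imo,imp,imr,ims,imv,iop,ior,ips,jop,jpv] rk=29  ker:hjo,hjr,hor,hov,hrv,iov,ipr,irv,jos,mor,mov,mpr,mps,mrv,opr,ops,ors,orv,prs
∂3: piv[ehjr,ehor,ehov,ehrv,eopr,eops,eors,eorv,eprs,hjos,imor,imov,imps,imrv,iorv] rk=15  ker:horv,morv,oprs
b_3=(18−15)−0=3

b_3=3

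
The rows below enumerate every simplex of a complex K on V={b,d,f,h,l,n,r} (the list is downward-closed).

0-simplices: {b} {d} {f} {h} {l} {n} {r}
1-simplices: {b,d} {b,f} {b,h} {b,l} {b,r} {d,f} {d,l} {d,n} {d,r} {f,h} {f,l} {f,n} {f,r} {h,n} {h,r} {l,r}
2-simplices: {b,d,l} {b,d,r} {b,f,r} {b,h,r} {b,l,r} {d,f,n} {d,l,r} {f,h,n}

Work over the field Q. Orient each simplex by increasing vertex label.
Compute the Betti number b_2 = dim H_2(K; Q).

n_0=7 n_1=16 n_2=8  [Q]
∂1: piv[bd,bf,bh,bl,br,dn] rk=6  ker:df,dl,dr,fh,fl,fn,fr,hn,hr,lr
∂2: piv[bdl,bdr,bfr,bhr,blr,dfn,fhn] rk=7  ker:dlr
b_2=(8−7)−0=1

b_2=1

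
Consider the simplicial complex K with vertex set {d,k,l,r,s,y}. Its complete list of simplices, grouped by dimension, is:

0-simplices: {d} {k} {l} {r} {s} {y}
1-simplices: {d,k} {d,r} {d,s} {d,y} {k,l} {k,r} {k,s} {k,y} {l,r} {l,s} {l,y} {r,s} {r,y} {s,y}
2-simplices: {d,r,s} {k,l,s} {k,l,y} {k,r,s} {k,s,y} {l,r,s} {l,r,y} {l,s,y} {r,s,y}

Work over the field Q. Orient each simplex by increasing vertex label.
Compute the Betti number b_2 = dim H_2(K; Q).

n_0=6 n_1=14 n_2=9  [Q]
∂1: piv[dk,dr,ds,dy,kl] rk=5  ker:kr,ks,ky,lr,ls,ly,rs,ry,sy
∂2: piv[drs,kls,kly,krs,ksy,lrs,lry] rk=7  ker:lsy,rsy
b_2=(9−7)−0=2

b_2=2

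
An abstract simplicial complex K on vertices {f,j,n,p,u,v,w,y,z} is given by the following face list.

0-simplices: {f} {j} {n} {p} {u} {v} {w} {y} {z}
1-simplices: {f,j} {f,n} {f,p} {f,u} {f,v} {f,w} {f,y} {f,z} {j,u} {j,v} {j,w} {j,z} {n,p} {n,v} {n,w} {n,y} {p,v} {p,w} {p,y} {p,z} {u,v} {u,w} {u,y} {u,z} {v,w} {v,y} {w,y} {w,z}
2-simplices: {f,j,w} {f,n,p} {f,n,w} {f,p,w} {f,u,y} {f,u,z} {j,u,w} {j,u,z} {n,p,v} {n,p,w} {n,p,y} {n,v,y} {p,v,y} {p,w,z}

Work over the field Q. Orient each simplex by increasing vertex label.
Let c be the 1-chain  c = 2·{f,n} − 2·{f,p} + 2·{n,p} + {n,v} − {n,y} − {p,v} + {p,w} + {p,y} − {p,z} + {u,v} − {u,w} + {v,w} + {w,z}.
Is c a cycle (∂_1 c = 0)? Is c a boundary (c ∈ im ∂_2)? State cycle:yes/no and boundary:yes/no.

n_0=9 n_1=28 n_2=14  [Q]
∂1: piv[fj,fn,fp,fu,fv,fw,fy,fz] rk=8  ker:ju,jv,jw,jz,np,nv,nw,ny,pv,pw,py,pz,uv,uw,uy,uz,vw,vy,wy,wz
∂2: piv[fjw,fnp,fnw,fpw,fuy,fuz,juw,juz,npv,npy,nvy,pwz] rk=12  ker:npw,pvy
∂1c = 0
c vs im∂2: residual ≠ 0 ⇒ not boundary

cycle:yes boundary:no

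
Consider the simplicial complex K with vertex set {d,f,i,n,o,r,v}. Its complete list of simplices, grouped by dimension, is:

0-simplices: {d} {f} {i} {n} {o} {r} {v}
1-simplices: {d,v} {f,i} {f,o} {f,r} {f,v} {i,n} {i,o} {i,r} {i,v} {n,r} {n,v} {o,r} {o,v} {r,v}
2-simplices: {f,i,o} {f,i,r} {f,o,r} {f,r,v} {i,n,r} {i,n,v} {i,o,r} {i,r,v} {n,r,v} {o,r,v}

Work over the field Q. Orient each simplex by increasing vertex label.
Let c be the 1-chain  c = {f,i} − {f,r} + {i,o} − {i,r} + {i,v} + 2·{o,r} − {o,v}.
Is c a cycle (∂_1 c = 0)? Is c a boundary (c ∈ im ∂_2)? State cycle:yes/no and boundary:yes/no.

n_0=7 n_1=14 n_2=10  [Q]
∂1: piv[dv,fi,fo,fr,fv,in] rk=6  ker:io,ir,iv,nr,nv,or,ov,rv
∂2: piv[fio,fir,for,frv,inr,inv,irv,orv] rk=8  ker:ior,nrv
∂1c = 0
c vs im∂2: reduces to 0 ⇒ boundary

cycle:yes boundary:yes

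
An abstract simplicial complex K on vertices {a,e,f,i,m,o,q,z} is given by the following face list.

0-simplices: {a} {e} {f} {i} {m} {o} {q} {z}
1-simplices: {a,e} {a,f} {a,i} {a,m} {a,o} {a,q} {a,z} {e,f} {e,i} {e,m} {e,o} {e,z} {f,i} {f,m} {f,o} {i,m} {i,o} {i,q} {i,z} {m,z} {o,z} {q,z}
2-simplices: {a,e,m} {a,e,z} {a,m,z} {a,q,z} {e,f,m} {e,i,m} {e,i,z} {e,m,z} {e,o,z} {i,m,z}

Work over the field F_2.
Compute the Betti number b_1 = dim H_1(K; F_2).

b_1=7

n_0=8 n_1=22 n_2=10  [Z2]
∂1: piv[ae,af,ai,am,ao,aq,az] rk=7  ker:ef,ei,em,eo,ez,fi,fm,fo,im,io,iq,iz,mz,oz,qz
∂2: piv[aem,aez,amz,aqz,efm,eim,eiz,eoz] rk=8  ker:emz,imz
b_1=(22−7)−8=7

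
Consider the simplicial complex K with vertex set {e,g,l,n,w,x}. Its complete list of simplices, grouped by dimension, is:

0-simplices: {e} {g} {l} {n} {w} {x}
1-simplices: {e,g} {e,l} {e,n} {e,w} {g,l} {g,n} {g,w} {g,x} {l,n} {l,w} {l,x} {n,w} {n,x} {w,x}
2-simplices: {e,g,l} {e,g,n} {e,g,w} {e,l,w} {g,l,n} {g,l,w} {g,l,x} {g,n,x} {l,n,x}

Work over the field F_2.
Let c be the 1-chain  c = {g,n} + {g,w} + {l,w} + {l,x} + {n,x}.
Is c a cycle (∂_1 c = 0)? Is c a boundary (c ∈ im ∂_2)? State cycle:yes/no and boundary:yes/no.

n_0=6 n_1=14 n_2=9  [Z2]
∂1: piv[eg,el,en,ew,gx] rk=5  ker:gl,gn,gw,ln,lw,lx,nw,nx,wx
∂2: piv[egl,egn,egw,elw,gln,glx,gnx] rk=7  ker:glw,lnx
∂1c = 0
c vs im∂2: reduces to 0 ⇒ boundary

cycle:yes boundary:yes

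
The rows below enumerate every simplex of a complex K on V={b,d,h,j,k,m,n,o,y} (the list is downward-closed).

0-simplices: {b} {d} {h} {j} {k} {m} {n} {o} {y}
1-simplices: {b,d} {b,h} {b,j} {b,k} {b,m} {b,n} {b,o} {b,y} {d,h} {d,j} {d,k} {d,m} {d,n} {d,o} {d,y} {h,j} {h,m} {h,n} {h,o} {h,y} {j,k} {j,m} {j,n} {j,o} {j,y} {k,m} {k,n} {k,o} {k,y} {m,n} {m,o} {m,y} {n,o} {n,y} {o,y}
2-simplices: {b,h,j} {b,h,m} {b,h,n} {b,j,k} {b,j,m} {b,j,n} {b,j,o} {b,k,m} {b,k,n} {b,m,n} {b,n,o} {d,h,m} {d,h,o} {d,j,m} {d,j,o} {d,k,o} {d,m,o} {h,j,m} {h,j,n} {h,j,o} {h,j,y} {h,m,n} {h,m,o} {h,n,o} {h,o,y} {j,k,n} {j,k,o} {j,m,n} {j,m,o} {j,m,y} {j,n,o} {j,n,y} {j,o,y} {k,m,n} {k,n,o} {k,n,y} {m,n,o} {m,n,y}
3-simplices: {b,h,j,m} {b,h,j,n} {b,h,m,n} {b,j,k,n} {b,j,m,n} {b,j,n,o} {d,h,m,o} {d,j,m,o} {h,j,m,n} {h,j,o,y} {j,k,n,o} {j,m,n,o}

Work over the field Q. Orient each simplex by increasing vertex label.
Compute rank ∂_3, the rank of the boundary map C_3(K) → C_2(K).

rank∂_3=11

n_0=9 n_1=35 n_2=38 n_3=12  [Q]
∂1: piv[bd,bh,bj,bk,bm,bn,bo,by] rk=8  ker:dh,dj,dk,dm,dn,do,dy,hj,hm,hn,ho,hy,jk,jm,jn,jo,jy,km,kn,ko,ky,mn,mo,my,no,ny,oy
∂2: piv[bhj,bhm,bhn,bjk,bjm,bjn,bjo,bkm,bkn,bmn,bno,dhm,dho,djm,djo,dko,dmo,hjy,hoy,jko,jmy,jny,kny] rk=23  ker:hjm,hjn,hjo,hmn,hmo,hno,jkn,jmn,jmo,jno,joy,kmn,kno,mno,mny
∂3: piv[bhjm,bhjn,bhmn,bjkn,bjmn,bjno,dhmo,djmo,hjoy,jkno,jmno] rk=11  ker:hjmn
rk∂_3=11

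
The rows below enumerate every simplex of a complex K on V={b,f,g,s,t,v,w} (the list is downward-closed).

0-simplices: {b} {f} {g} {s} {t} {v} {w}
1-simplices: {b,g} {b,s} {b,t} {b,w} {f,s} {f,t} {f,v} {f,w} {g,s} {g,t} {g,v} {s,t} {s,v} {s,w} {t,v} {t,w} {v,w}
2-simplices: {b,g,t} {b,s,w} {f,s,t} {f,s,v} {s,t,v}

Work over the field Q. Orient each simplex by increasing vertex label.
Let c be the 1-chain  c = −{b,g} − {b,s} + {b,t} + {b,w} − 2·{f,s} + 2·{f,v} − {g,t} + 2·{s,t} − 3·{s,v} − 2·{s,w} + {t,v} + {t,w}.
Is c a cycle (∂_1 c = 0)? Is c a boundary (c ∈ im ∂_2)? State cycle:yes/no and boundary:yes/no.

cycle:yes boundary:no

n_0=7 n_1=17 n_2=5  [Q]
∂1: piv[bg,bs,bt,bw,fs,fv] rk=6  ker:ft,fw,gs,gt,gv,st,sv,sw,tv,tw,vw
∂2: piv[bgt,bsw,fst,fsv,stv] rk=5
∂1c = 0
c vs im∂2: residual ≠ 0 ⇒ not boundary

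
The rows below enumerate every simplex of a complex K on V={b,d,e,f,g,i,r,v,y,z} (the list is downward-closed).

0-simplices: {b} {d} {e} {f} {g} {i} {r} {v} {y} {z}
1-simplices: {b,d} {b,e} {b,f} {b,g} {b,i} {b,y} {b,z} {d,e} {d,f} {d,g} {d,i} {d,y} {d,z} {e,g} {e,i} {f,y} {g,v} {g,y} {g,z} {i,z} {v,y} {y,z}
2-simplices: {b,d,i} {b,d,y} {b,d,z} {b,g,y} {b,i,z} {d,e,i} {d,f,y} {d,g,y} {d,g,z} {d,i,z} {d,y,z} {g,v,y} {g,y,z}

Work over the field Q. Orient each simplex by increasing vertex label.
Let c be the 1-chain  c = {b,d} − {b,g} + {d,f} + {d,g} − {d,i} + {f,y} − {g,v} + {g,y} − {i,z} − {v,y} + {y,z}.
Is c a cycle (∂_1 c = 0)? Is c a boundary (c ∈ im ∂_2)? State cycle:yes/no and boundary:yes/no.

cycle:yes boundary:yes

n_0=10 n_1=22 n_2=13  [Q]
∂1: piv[bd,be,bf,bg,bi,by,bz,gv] rk=8  ker:de,df,dg,di,dy,dz,eg,ei,fy,gy,gz,iz,vy,yz
∂2: piv[bdi,bdy,bdz,bgy,biz,dei,dfy,dgy,dgz,dyz,gvy] rk=11  ker:diz,gyz
∂1c = 0
c vs im∂2: reduces to 0 ⇒ boundary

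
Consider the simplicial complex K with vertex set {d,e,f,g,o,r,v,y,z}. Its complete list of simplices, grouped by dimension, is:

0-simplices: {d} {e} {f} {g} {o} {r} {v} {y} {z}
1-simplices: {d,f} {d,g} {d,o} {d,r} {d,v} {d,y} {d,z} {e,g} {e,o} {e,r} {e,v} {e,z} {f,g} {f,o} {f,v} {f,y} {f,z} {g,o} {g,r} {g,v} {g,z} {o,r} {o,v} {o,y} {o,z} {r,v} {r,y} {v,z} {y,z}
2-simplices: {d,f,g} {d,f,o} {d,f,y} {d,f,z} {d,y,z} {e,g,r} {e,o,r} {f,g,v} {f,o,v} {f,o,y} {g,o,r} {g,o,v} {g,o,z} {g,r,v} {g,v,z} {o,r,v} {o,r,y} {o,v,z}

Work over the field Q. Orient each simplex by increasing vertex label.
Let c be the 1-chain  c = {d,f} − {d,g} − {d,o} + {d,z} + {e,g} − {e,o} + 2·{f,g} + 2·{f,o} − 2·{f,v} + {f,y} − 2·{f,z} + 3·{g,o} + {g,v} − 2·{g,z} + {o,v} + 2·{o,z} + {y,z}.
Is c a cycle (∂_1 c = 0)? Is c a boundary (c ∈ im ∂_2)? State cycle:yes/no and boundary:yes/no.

n_0=9 n_1=29 n_2=18  [Q]
∂1: piv[df,dg,do,dr,dv,dy,dz,eg] rk=8  ker:eo,er,ev,ez,fg,fo,fv,fy,fz,go,gr,gv,gz,or,ov,oy,oz,rv,ry,vz,yz
∂2: piv[dfg,dfo,dfy,dfz,dyz,egr,eor,fgv,fov,foy,gor,gov,goz,grv,gvz,ory] rk=16  ker:orv,ovz
∂1c = 0
c vs im∂2: reduces to 0 ⇒ boundary

cycle:yes boundary:yes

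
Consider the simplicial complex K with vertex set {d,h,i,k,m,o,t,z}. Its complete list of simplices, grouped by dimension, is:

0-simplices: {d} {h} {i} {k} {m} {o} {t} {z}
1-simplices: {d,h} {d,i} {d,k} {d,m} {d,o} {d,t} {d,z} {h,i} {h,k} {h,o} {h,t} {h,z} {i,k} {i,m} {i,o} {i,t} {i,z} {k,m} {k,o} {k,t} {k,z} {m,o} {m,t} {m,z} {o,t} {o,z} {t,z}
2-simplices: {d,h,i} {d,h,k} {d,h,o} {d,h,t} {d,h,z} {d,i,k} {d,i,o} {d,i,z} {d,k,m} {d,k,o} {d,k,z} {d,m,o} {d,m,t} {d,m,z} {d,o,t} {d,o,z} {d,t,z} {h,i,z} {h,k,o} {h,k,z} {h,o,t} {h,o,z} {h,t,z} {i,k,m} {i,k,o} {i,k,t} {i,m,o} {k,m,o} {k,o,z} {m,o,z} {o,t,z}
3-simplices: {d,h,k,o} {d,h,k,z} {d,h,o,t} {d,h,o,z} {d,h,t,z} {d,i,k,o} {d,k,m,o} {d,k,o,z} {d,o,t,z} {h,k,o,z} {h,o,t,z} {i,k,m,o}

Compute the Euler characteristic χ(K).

χ(K)=0

n_0=8 n_1=27 n_2=31 n_3=12
χ=+8−27+31−12=0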